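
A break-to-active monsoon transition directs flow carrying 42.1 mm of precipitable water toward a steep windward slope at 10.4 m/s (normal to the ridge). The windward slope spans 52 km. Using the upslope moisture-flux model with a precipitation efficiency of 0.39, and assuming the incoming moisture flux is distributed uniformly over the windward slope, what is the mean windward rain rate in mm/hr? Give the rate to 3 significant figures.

Incoming column moisture flux per unit ridge length: F = V × PW = 10.4 × 42.1 = 437.84 mm·m/s.
Spread over the 52 km slope with efficiency ε = 0.39: R = ε·F/W = 0.39 × 437.84 / 52000 m = 3.284e-03 mm/s.
R = 3.284e-03 × 3600 = 11.8 mm/hr.

R ≈ 11.8 mm/hr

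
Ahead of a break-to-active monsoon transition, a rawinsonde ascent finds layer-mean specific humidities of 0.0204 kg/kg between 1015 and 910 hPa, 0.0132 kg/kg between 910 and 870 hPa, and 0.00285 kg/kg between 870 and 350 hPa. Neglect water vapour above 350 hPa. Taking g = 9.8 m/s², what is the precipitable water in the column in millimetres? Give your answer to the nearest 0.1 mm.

Precipitable water is the column-integrated vapour mass per unit area: PW = (1/g) Σ q̄ Δp, with q in kg/kg and Δp in Pa (1 kg/m² of water = 1 mm).
Layer 1015–910 hPa: Δp = 105 hPa = 10500 Pa, q̄ = 0.0204 kg/kg → 0.0204 × 10500 / 9.8 = 21.86 mm
Layer 910–870 hPa: Δp = 40 hPa = 4000 Pa, q̄ = 0.0132 kg/kg → 0.0132 × 4000 / 9.8 = 5.39 mm
Layer 870–350 hPa: Δp = 520 hPa = 52000 Pa, q̄ = 0.00285 kg/kg → 0.00285 × 52000 / 9.8 = 15.12 mm
PW = 21.86 + 5.39 + 15.12 = 42.37 ≈ 42.4 mm.

PW ≈ 42.4 mm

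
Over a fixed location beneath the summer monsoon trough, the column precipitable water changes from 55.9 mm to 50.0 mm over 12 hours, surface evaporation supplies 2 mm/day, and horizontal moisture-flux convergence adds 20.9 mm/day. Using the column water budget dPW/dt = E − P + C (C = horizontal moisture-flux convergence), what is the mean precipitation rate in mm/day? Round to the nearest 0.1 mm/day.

dPW/dt = (50.0 − 55.9) mm / (12/24 day) = -11.800 mm/day.
P = E + C − dPW/dt = 2 + (20.9) − (-11.800) = 34.7 mm/day.

P ≈ 34.7 mm/day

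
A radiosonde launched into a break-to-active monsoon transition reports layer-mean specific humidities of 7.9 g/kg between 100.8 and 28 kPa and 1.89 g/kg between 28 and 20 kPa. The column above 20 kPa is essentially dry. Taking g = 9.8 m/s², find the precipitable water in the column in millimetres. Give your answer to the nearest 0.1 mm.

PW ≈ 60.2 mm

Precipitable water is the column-integrated vapour mass per unit area: PW = (1/g) Σ q̄ Δp, with q in kg/kg and Δp in Pa (1 kg/m² of water = 1 mm).
Layer 100.8–28 kPa: Δp = 728 hPa = 72800 Pa, q̄ = 0.0079 kg/kg → 0.0079 × 72800 / 9.8 = 58.69 mm
Layer 28–20 kPa: Δp = 80 hPa = 8000 Pa, q̄ = 0.00189 kg/kg → 0.00189 × 8000 / 9.8 = 1.54 mm
PW = 58.69 + 1.54 = 60.23 ≈ 60.2 mm.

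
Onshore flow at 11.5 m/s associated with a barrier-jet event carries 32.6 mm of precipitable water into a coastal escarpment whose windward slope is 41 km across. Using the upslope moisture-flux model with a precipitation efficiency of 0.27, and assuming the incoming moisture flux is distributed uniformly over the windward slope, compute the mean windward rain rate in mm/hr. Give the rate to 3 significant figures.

R ≈ 8.89 mm/hr

Incoming column moisture flux per unit ridge length: F = V × PW = 11.5 × 32.6 = 374.9 mm·m/s.
Spread over the 41 km slope with efficiency ε = 0.27: R = ε·F/W = 0.27 × 374.9 / 41000 m = 2.469e-03 mm/s.
R = 2.469e-03 × 3600 = 8.89 mm/hr.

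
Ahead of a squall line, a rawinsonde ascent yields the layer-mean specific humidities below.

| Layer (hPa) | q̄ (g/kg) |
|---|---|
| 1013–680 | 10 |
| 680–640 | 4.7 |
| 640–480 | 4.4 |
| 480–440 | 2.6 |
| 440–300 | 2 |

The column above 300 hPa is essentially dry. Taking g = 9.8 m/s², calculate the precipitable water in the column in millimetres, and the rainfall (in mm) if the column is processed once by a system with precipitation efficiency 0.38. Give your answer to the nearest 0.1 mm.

Precipitable water is the column-integrated vapour mass per unit area: PW = (1/g) Σ q̄ Δp, with q in kg/kg and Δp in Pa (1 kg/m² of water = 1 mm).
Layer 1013–680 hPa: Δp = 333 hPa = 33300 Pa, q̄ = 0.01 kg/kg → 0.01 × 33300 / 9.8 = 33.98 mm
Layer 680–640 hPa: Δp = 40 hPa = 4000 Pa, q̄ = 0.0047 kg/kg → 0.0047 × 4000 / 9.8 = 1.92 mm
Layer 640–480 hPa: Δp = 160 hPa = 16000 Pa, q̄ = 0.0044 kg/kg → 0.0044 × 16000 / 9.8 = 7.18 mm
Layer 480–440 hPa: Δp = 40 hPa = 4000 Pa, q̄ = 0.0026 kg/kg → 0.0026 × 4000 / 9.8 = 1.06 mm
Layer 440–300 hPa: Δp = 140 hPa = 14000 Pa, q̄ = 0.002 kg/kg → 0.002 × 14000 / 9.8 = 2.86 mm
PW = 33.98 + 1.92 + 7.18 + 1.06 + 2.86 = 47.00 ≈ 47.0 mm.
Rainfall = ε × PW = 0.38 × 47.0 = 17.9 mm.

PW ≈ 47.0 mm; rainfall ≈ 17.9 mm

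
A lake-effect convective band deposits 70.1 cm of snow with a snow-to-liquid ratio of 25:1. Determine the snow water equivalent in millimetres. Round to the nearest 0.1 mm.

SWE = snow depth / ratio = 70.1 cm / 25 = 2.804 cm = 28.0 mm.

SWE ≈ 28.0 mm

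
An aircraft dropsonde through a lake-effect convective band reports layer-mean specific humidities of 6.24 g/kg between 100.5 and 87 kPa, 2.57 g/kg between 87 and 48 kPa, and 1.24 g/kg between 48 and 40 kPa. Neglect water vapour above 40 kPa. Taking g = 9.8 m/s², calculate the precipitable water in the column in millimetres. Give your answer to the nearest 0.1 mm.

PW ≈ 19.8 mm

Precipitable water is the column-integrated vapour mass per unit area: PW = (1/g) Σ q̄ Δp, with q in kg/kg and Δp in Pa (1 kg/m² of water = 1 mm).
Layer 100.5–87 kPa: Δp = 135 hPa = 13500 Pa, q̄ = 0.00624 kg/kg → 0.00624 × 13500 / 9.8 = 8.60 mm
Layer 87–48 kPa: Δp = 390 hPa = 39000 Pa, q̄ = 0.00257 kg/kg → 0.00257 × 39000 / 9.8 = 10.23 mm
Layer 48–40 kPa: Δp = 80 hPa = 8000 Pa, q̄ = 0.00124 kg/kg → 0.00124 × 8000 / 9.8 = 1.01 mm
PW = 8.60 + 10.23 + 1.01 = 19.84 ≈ 19.8 mm.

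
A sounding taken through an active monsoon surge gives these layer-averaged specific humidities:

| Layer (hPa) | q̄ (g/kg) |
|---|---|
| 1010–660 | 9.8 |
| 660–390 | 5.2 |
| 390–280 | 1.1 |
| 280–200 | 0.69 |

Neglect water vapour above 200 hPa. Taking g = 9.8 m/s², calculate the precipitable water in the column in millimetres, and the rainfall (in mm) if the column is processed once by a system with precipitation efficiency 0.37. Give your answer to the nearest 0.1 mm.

PW ≈ 51.1 mm; rainfall ≈ 18.9 mm

Precipitable water is the column-integrated vapour mass per unit area: PW = (1/g) Σ q̄ Δp, with q in kg/kg and Δp in Pa (1 kg/m² of water = 1 mm).
Layer 1010–660 hPa: Δp = 350 hPa = 35000 Pa, q̄ = 0.0098 kg/kg → 0.0098 × 35000 / 9.8 = 35.00 mm
Layer 660–390 hPa: Δp = 270 hPa = 27000 Pa, q̄ = 0.0052 kg/kg → 0.0052 × 27000 / 9.8 = 14.33 mm
Layer 390–280 hPa: Δp = 110 hPa = 11000 Pa, q̄ = 0.0011 kg/kg → 0.0011 × 11000 / 9.8 = 1.23 mm
Layer 280–200 hPa: Δp = 80 hPa = 8000 Pa, q̄ = 0.00069 kg/kg → 0.00069 × 8000 / 9.8 = 0.56 mm
PW = 35.00 + 14.33 + 1.23 + 0.56 = 51.12 ≈ 51.1 mm.
Rainfall = ε × PW = 0.37 × 51.1 = 18.9 mm.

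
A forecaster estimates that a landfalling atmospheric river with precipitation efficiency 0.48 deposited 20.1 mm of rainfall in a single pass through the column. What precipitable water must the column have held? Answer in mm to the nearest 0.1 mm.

PW = rainfall / ε = 20.1 / 0.48 = 41.9 mm.

PW ≈ 41.9 mm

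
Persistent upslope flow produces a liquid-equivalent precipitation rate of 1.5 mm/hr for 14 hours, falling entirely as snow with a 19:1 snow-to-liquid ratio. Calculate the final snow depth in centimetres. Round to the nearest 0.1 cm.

snow depth ≈ 39.9 cm

Liquid-equivalent depth = 1.5 × 14 = 21 mm.
Snow depth = 21 mm × 19 = 399 mm = 39.9 cm.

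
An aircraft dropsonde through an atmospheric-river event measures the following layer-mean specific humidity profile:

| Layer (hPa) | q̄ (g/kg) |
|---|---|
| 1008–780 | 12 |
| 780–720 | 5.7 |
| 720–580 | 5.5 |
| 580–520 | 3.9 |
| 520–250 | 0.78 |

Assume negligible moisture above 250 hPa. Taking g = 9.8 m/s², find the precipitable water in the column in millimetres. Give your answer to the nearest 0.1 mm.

PW ≈ 43.8 mm

Precipitable water is the column-integrated vapour mass per unit area: PW = (1/g) Σ q̄ Δp, with q in kg/kg and Δp in Pa (1 kg/m² of water = 1 mm).
Layer 1008–780 hPa: Δp = 228 hPa = 22800 Pa, q̄ = 0.012 kg/kg → 0.012 × 22800 / 9.8 = 27.92 mm
Layer 780–720 hPa: Δp = 60 hPa = 6000 Pa, q̄ = 0.0057 kg/kg → 0.0057 × 6000 / 9.8 = 3.49 mm
Layer 720–580 hPa: Δp = 140 hPa = 14000 Pa, q̄ = 0.0055 kg/kg → 0.0055 × 14000 / 9.8 = 7.86 mm
Layer 580–520 hPa: Δp = 60 hPa = 6000 Pa, q̄ = 0.0039 kg/kg → 0.0039 × 6000 / 9.8 = 2.39 mm
Layer 520–250 hPa: Δp = 270 hPa = 27000 Pa, q̄ = 0.00078 kg/kg → 0.00078 × 27000 / 9.8 = 2.15 mm
PW = 27.92 + 3.49 + 7.86 + 2.39 + 2.15 = 43.81 ≈ 43.8 mm.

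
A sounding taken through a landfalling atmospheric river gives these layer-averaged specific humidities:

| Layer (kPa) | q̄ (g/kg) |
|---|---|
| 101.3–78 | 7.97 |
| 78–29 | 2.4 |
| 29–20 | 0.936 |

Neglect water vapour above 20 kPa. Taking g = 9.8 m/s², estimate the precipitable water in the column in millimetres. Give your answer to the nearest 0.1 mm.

PW ≈ 31.8 mm

Precipitable water is the column-integrated vapour mass per unit area: PW = (1/g) Σ q̄ Δp, with q in kg/kg and Δp in Pa (1 kg/m² of water = 1 mm).
Layer 101.3–78 kPa: Δp = 233 hPa = 23300 Pa, q̄ = 0.00797 kg/kg → 0.00797 × 23300 / 9.8 = 18.95 mm
Layer 78–29 kPa: Δp = 490 hPa = 49000 Pa, q̄ = 0.0024 kg/kg → 0.0024 × 49000 / 9.8 = 12.00 mm
Layer 29–20 kPa: Δp = 90 hPa = 9000 Pa, q̄ = 0.000936 kg/kg → 0.000936 × 9000 / 9.8 = 0.86 mm
PW = 18.95 + 12.00 + 0.86 = 31.81 ≈ 31.8 mm.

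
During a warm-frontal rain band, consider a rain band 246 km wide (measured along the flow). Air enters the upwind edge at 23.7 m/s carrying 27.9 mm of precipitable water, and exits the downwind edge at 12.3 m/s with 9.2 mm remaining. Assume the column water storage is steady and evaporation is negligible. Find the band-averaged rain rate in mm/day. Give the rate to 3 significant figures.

Column moisture flux per unit crosswind length is F = V × PW.
Inflow: F_in = 23.7 × 27.9 = 661.23 mm·m/s
Outflow: F_out = 12.3 × 9.2 = 113.16 mm·m/s
Steady-state rate R = (F_in − F_out)/L = (661.23 − 113.16) / 246000 m = 2.228e-03 mm/s.
R = 2.228e-03 × 3600 × 24 = 192 mm/day.

R ≈ 192 mm/day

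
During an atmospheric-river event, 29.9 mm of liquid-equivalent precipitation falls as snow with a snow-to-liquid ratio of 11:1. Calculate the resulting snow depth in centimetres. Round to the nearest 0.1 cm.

Snow depth = liquid × ratio = 29.9 mm × 11 = 328.9 mm = 32.9 cm.

snow depth ≈ 32.9 cm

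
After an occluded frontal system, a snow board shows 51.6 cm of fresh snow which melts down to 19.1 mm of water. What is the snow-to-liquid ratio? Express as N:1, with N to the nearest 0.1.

ratio ≈ 27.0

Ratio = snow depth / SWE = 516 mm / 19.1 mm = 27.0, i.e. 27.0:1.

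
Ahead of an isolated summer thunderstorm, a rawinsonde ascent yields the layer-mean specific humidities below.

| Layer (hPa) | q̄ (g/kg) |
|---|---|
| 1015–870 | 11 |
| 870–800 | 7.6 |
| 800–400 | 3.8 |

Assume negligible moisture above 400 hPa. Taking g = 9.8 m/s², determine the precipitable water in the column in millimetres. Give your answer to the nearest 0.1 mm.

PW ≈ 37.2 mm

Precipitable water is the column-integrated vapour mass per unit area: PW = (1/g) Σ q̄ Δp, with q in kg/kg and Δp in Pa (1 kg/m² of water = 1 mm).
Layer 1015–870 hPa: Δp = 145 hPa = 14500 Pa, q̄ = 0.011 kg/kg → 0.011 × 14500 / 9.8 = 16.28 mm
Layer 870–800 hPa: Δp = 70 hPa = 7000 Pa, q̄ = 0.0076 kg/kg → 0.0076 × 7000 / 9.8 = 5.43 mm
Layer 800–400 hPa: Δp = 400 hPa = 40000 Pa, q̄ = 0.0038 kg/kg → 0.0038 × 40000 / 9.8 = 15.51 mm
PW = 16.28 + 5.43 + 15.51 = 37.22 ≈ 37.2 mm.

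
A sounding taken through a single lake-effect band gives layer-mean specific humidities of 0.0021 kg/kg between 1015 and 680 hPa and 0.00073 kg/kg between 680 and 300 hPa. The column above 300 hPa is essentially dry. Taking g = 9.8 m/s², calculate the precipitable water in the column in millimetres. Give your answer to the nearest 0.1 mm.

PW ≈ 10.0 mm

Precipitable water is the column-integrated vapour mass per unit area: PW = (1/g) Σ q̄ Δp, with q in kg/kg and Δp in Pa (1 kg/m² of water = 1 mm).
Layer 1015–680 hPa: Δp = 335 hPa = 33500 Pa, q̄ = 0.0021 kg/kg → 0.0021 × 33500 / 9.8 = 7.18 mm
Layer 680–300 hPa: Δp = 380 hPa = 38000 Pa, q̄ = 0.00073 kg/kg → 0.00073 × 38000 / 9.8 = 2.83 mm
PW = 7.18 + 2.83 = 10.01 ≈ 10.0 mm.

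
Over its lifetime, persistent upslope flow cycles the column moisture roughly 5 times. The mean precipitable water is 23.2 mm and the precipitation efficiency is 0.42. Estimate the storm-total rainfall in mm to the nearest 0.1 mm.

Each cycle deposits ε × PW = 0.42 × 23.2 = 9.744 mm.
Over 5 cycles: 5 × 9.744 = 48.7 mm.

rainfall ≈ 48.7 mm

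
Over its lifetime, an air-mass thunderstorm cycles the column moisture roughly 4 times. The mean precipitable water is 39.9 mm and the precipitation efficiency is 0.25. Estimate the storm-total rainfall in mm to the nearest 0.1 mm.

Each cycle deposits ε × PW = 0.25 × 39.9 = 9.975 mm.
Over 4 cycles: 4 × 9.975 = 39.9 mm.

rainfall ≈ 39.9 mm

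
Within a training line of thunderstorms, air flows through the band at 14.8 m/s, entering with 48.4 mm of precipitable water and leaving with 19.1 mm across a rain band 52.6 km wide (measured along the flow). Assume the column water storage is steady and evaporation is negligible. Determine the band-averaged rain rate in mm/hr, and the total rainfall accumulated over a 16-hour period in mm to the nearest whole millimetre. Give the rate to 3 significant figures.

R ≈ 29.7 mm/hr; total ≈ 475 mm

Column moisture flux per unit crosswind length is F = V × PW.
Inflow: F_in = 14.8 × 48.4 = 716.32 mm·m/s
Outflow: F_out = 14.8 × 19.1 = 282.68 mm·m/s
Steady-state rate R = (F_in − F_out)/L = (716.32 − 282.68) / 52600 m = 8.244e-03 mm/s.
R = 8.244e-03 × 3600 = 29.7 mm/hr.
Over 16 h: total = 29.7 × 16 = 475.2 ≈ 475 mm.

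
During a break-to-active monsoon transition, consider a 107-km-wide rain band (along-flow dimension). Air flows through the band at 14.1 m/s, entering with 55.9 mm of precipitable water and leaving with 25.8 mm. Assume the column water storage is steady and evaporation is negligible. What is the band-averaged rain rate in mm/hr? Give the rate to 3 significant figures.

R ≈ 14.3 mm/hr

Column moisture flux per unit crosswind length is F = V × PW.
Inflow: F_in = 14.1 × 55.9 = 788.19 mm·m/s
Outflow: F_out = 14.1 × 25.8 = 363.78 mm·m/s
Steady-state rate R = (F_in − F_out)/L = (788.19 − 363.78) / 107000 m = 3.966e-03 mm/s.
R = 3.966e-03 × 3600 = 14.3 mm/hr.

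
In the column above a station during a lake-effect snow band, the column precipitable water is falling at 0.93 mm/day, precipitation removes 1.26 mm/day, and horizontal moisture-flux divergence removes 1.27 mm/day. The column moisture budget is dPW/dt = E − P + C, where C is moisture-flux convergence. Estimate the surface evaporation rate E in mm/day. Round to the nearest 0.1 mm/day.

dPW/dt = -0.93 mm/day.
E = dPW/dt + P − C = (-0.93) + 1.26 − (-1.27) = 1.6 mm/day.

E ≈ 1.6 mm/day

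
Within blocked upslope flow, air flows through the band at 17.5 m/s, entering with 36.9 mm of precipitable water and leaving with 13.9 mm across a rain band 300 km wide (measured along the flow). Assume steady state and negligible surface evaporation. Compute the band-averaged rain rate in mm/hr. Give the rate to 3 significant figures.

Column moisture flux per unit crosswind length is F = V × PW.
Inflow: F_in = 17.5 × 36.9 = 645.75 mm·m/s
Outflow: F_out = 17.5 × 13.9 = 243.25 mm·m/s
Steady-state rate R = (F_in − F_out)/L = (645.75 − 243.25) / 300000 m = 1.342e-03 mm/s.
R = 1.342e-03 × 3600 = 4.83 mm/hr.

R ≈ 4.83 mm/hr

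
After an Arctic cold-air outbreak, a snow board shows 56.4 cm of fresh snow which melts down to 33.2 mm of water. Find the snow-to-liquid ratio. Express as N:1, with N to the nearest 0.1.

ratio ≈ 17.0

Ratio = snow depth / SWE = 564 mm / 33.2 mm = 17.0, i.e. 17.0:1.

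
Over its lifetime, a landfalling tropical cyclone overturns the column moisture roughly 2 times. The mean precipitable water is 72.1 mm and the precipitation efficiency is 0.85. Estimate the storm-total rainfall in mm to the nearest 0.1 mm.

rainfall ≈ 122.6 mm

Each cycle deposits ε × PW = 0.85 × 72.1 = 61.285 mm.
Over 2 cycles: 2 × 61.285 = 122.6 mm.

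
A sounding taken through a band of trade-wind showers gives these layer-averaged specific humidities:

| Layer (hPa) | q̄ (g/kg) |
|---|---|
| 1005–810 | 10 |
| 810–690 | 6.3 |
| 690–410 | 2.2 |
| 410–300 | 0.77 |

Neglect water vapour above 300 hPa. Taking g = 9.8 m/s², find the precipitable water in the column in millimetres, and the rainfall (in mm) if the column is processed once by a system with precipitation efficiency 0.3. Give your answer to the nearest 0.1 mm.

Precipitable water is the column-integrated vapour mass per unit area: PW = (1/g) Σ q̄ Δp, with q in kg/kg and Δp in Pa (1 kg/m² of water = 1 mm).
Layer 1005–810 hPa: Δp = 195 hPa = 19500 Pa, q̄ = 0.01 kg/kg → 0.01 × 19500 / 9.8 = 19.90 mm
Layer 810–690 hPa: Δp = 120 hPa = 12000 Pa, q̄ = 0.0063 kg/kg → 0.0063 × 12000 / 9.8 = 7.71 mm
Layer 690–410 hPa: Δp = 280 hPa = 28000 Pa, q̄ = 0.0022 kg/kg → 0.0022 × 28000 / 9.8 = 6.29 mm
Layer 410–300 hPa: Δp = 110 hPa = 11000 Pa, q̄ = 0.00077 kg/kg → 0.00077 × 11000 / 9.8 = 0.86 mm
PW = 19.90 + 7.71 + 6.29 + 0.86 = 34.76 ≈ 34.8 mm.
Rainfall = ε × PW = 0.3 × 34.8 = 10.4 mm.

PW ≈ 34.8 mm; rainfall ≈ 10.4 mm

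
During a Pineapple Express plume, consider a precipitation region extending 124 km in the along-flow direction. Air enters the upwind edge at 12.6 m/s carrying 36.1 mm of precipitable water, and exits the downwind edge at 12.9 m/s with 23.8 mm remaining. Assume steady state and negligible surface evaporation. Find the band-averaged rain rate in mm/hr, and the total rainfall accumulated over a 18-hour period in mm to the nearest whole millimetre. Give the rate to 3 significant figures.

Column moisture flux per unit crosswind length is F = V × PW.
Inflow: F_in = 12.6 × 36.1 = 454.86 mm·m/s
Outflow: F_out = 12.9 × 23.8 = 307.02 mm·m/s
Steady-state rate R = (F_in − F_out)/L = (454.86 − 307.02) / 124000 m = 1.192e-03 mm/s.
R = 1.192e-03 × 3600 = 4.29 mm/hr.
Over 18 h: total = 4.29 × 18 = 77.22 ≈ 77 mm.

R ≈ 4.29 mm/hr; total ≈ 77 mm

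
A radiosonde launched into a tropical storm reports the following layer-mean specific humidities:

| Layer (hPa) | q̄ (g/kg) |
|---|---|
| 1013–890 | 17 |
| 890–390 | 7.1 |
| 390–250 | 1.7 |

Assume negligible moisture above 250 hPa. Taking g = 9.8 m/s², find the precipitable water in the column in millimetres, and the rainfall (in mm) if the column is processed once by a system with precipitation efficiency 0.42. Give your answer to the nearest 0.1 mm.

PW ≈ 60.0 mm; rainfall ≈ 25.2 mm

Precipitable water is the column-integrated vapour mass per unit area: PW = (1/g) Σ q̄ Δp, with q in kg/kg and Δp in Pa (1 kg/m² of water = 1 mm).
Layer 1013–890 hPa: Δp = 123 hPa = 12300 Pa, q̄ = 0.017 kg/kg → 0.017 × 12300 / 9.8 = 21.34 mm
Layer 890–390 hPa: Δp = 500 hPa = 50000 Pa, q̄ = 0.0071 kg/kg → 0.0071 × 50000 / 9.8 = 36.22 mm
Layer 390–250 hPa: Δp = 140 hPa = 14000 Pa, q̄ = 0.0017 kg/kg → 0.0017 × 14000 / 9.8 = 2.43 mm
PW = 21.34 + 36.22 + 2.43 = 59.99 ≈ 60.0 mm.
Rainfall = ε × PW = 0.42 × 60.0 = 25.2 mm.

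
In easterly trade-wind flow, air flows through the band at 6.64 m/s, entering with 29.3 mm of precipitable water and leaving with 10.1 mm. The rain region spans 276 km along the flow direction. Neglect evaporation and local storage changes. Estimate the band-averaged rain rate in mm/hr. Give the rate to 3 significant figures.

R ≈ 1.66 mm/hr

Column moisture flux per unit crosswind length is F = V × PW.
Inflow: F_in = 6.64 × 29.3 = 194.552 mm·m/s
Outflow: F_out = 6.64 × 10.1 = 67.064 mm·m/s
Steady-state rate R = (F_in − F_out)/L = (194.552 − 67.064) / 276000 m = 4.619e-04 mm/s.
R = 4.619e-04 × 3600 = 1.66 mm/hr.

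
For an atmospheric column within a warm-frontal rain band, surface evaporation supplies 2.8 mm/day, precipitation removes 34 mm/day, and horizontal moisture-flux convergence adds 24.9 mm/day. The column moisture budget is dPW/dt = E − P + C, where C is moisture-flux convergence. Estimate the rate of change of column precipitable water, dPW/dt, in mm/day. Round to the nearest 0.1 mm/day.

dPW/dt = E − P + C = 2.8 − 34 + (24.9) = -6.3 mm/day.

dPW/dt ≈ -6.3 mm/day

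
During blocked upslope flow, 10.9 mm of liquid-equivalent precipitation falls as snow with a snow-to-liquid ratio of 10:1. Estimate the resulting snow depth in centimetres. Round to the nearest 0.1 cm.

Snow depth = liquid × ratio = 10.9 mm × 10 = 109 mm = 10.9 cm.

snow depth ≈ 10.9 cm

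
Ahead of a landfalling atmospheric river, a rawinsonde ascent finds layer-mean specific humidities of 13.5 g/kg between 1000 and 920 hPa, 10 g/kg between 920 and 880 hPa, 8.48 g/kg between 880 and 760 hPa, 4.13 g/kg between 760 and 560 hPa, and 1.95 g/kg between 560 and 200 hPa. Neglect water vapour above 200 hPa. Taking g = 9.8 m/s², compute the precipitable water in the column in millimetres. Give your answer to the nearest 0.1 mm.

Precipitable water is the column-integrated vapour mass per unit area: PW = (1/g) Σ q̄ Δp, with q in kg/kg and Δp in Pa (1 kg/m² of water = 1 mm).
Layer 1000–920 hPa: Δp = 80 hPa = 8000 Pa, q̄ = 0.0135 kg/kg → 0.0135 × 8000 / 9.8 = 11.02 mm
Layer 920–880 hPa: Δp = 40 hPa = 4000 Pa, q̄ = 0.01 kg/kg → 0.01 × 4000 / 9.8 = 4.08 mm
Layer 880–760 hPa: Δp = 120 hPa = 12000 Pa, q̄ = 0.00848 kg/kg → 0.00848 × 12000 / 9.8 = 10.38 mm
Layer 760–560 hPa: Δp = 200 hPa = 20000 Pa, q̄ = 0.00413 kg/kg → 0.00413 × 20000 / 9.8 = 8.43 mm
Layer 560–200 hPa: Δp = 360 hPa = 36000 Pa, q̄ = 0.00195 kg/kg → 0.00195 × 36000 / 9.8 = 7.16 mm
PW = 11.02 + 4.08 + 10.38 + 8.43 + 7.16 = 41.07 ≈ 41.1 mm.

PW ≈ 41.1 mm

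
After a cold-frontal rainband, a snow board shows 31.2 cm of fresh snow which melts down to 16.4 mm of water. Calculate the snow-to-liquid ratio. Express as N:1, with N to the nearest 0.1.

ratio ≈ 19.0

Ratio = snow depth / SWE = 312 mm / 16.4 mm = 19.0, i.e. 19.0:1.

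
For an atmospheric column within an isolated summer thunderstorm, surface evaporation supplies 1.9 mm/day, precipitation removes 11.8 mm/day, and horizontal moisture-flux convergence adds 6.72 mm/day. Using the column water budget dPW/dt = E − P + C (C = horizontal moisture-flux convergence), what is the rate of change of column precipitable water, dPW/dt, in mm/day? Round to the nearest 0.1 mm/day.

dPW/dt = E − P + C = 1.9 − 11.8 + (6.72) = -3.2 mm/day.

dPW/dt ≈ -3.2 mm/day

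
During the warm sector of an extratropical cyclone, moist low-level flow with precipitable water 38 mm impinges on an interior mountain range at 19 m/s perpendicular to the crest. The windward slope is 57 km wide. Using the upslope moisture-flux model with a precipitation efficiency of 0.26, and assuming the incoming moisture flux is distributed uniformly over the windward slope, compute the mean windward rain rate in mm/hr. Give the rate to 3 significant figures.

R ≈ 11.9 mm/hr

Incoming column moisture flux per unit ridge length: F = V × PW = 19 × 38 = 722 mm·m/s.
Spread over the 57 km slope with efficiency ε = 0.26: R = ε·F/W = 0.26 × 722 / 57000 m = 3.293e-03 mm/s.
R = 3.293e-03 × 3600 = 11.9 mm/hr.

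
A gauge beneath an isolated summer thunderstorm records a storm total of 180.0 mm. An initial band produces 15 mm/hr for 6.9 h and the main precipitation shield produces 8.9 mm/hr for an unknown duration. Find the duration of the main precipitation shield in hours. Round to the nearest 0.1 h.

Known phases: 15 × 6.9 = 103.5 mm.
Remaining depth = 180.0 − 103.5 = 76.5 mm.
Duration = 76.5 / 8.9 = 8.6 h.

duration ≈ 8.6 h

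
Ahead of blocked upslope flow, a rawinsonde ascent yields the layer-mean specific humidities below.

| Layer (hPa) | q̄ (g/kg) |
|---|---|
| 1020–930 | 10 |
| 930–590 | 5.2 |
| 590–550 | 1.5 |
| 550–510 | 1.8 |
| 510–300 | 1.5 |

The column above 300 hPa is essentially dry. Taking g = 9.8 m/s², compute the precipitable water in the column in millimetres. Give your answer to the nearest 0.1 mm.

Precipitable water is the column-integrated vapour mass per unit area: PW = (1/g) Σ q̄ Δp, with q in kg/kg and Δp in Pa (1 kg/m² of water = 1 mm).
Layer 1020–930 hPa: Δp = 90 hPa = 9000 Pa, q̄ = 0.01 kg/kg → 0.01 × 9000 / 9.8 = 9.18 mm
Layer 930–590 hPa: Δp = 340 hPa = 34000 Pa, q̄ = 0.0052 kg/kg → 0.0052 × 34000 / 9.8 = 18.04 mm
Layer 590–550 hPa: Δp = 40 hPa = 4000 Pa, q̄ = 0.0015 kg/kg → 0.0015 × 4000 / 9.8 = 0.61 mm
Layer 550–510 hPa: Δp = 40 hPa = 4000 Pa, q̄ = 0.0018 kg/kg → 0.0018 × 4000 / 9.8 = 0.73 mm
Layer 510–300 hPa: Δp = 210 hPa = 21000 Pa, q̄ = 0.0015 kg/kg → 0.0015 × 21000 / 9.8 = 3.21 mm
PW = 9.18 + 18.04 + 0.61 + 0.73 + 3.21 = 31.77 ≈ 31.8 mm.

PW ≈ 31.8 mm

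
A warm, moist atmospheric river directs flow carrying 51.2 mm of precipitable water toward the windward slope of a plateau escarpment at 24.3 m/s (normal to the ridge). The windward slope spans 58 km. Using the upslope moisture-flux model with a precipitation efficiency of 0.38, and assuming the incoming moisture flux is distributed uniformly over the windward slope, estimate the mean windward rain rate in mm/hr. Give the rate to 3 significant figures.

R ≈ 29.3 mm/hr

Incoming column moisture flux per unit ridge length: F = V × PW = 24.3 × 51.2 = 1244.16 mm·m/s.
Spread over the 58 km slope with efficiency ε = 0.38: R = ε·F/W = 0.38 × 1244.16 / 58000 m = 8.151e-03 mm/s.
R = 8.151e-03 × 3600 = 29.3 mm/hr.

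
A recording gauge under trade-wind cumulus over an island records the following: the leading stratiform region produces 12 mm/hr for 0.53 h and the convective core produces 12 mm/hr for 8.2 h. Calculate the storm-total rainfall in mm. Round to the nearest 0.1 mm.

Total = Σ Rᵢ Δtᵢ = 12 × 0.53 + 12 × 8.2
      = 6.36 + 98.4 = 104.8 mm.

total ≈ 104.8 mm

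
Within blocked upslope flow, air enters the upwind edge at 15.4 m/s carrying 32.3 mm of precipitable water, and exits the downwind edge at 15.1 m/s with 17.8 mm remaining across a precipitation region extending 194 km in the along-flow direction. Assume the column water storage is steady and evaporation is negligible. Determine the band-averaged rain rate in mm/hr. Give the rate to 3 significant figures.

R ≈ 4.24 mm/hr

Column moisture flux per unit crosswind length is F = V × PW.
Inflow: F_in = 15.4 × 32.3 = 497.42 mm·m/s
Outflow: F_out = 15.1 × 17.8 = 268.78 mm·m/s
Steady-state rate R = (F_in − F_out)/L = (497.42 − 268.78) / 194000 m = 1.179e-03 mm/s.
R = 1.179e-03 × 3600 = 4.24 mm/hr.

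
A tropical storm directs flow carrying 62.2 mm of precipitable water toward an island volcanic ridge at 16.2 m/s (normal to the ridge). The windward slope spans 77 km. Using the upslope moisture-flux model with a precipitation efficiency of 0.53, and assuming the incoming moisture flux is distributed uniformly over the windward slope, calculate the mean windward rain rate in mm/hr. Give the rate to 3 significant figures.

R ≈ 25.0 mm/hr

Incoming column moisture flux per unit ridge length: F = V × PW = 16.2 × 62.2 = 1007.64 mm·m/s.
Spread over the 77 km slope with efficiency ε = 0.53: R = ε·F/W = 0.53 × 1007.64 / 77000 m = 6.936e-03 mm/s.
R = 6.936e-03 × 3600 = 25.0 mm/hr.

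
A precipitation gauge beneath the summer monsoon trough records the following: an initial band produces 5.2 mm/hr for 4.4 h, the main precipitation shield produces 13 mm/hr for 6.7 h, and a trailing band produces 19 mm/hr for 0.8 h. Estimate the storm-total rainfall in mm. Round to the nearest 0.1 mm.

Total = Σ Rᵢ Δtᵢ = 5.2 × 4.4 + 13 × 6.7 + 19 × 0.8
      = 22.88 + 87.1 + 15.2 = 125.2 mm.

total ≈ 125.2 mm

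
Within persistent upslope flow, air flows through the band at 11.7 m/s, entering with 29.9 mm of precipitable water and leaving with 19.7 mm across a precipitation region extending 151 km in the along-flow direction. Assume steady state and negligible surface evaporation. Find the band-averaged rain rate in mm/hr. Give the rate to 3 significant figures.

R ≈ 2.85 mm/hr

Column moisture flux per unit crosswind length is F = V × PW.
Inflow: F_in = 11.7 × 29.9 = 349.83 mm·m/s
Outflow: F_out = 11.7 × 19.7 = 230.49 mm·m/s
Steady-state rate R = (F_in − F_out)/L = (349.83 − 230.49) / 151000 m = 7.903e-04 mm/s.
R = 7.903e-04 × 3600 = 2.85 mm/hr.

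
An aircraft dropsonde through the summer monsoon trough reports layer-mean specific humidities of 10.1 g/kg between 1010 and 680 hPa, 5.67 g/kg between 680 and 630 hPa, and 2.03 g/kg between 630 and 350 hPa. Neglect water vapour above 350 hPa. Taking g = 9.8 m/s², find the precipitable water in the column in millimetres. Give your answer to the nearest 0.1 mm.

PW ≈ 42.7 mm

Precipitable water is the column-integrated vapour mass per unit area: PW = (1/g) Σ q̄ Δp, with q in kg/kg and Δp in Pa (1 kg/m² of water = 1 mm).
Layer 1010–680 hPa: Δp = 330 hPa = 33000 Pa, q̄ = 0.0101 kg/kg → 0.0101 × 33000 / 9.8 = 34.01 mm
Layer 680–630 hPa: Δp = 50 hPa = 5000 Pa, q̄ = 0.00567 kg/kg → 0.00567 × 5000 / 9.8 = 2.89 mm
Layer 630–350 hPa: Δp = 280 hPa = 28000 Pa, q̄ = 0.00203 kg/kg → 0.00203 × 28000 / 9.8 = 5.80 mm
PW = 34.01 + 2.89 + 5.80 = 42.70 ≈ 42.7 mm.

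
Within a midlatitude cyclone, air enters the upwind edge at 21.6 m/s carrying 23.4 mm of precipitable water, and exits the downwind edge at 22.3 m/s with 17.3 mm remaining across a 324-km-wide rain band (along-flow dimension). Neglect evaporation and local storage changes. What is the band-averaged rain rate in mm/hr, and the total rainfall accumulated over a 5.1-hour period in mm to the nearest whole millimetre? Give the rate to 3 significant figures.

R ≈ 1.33 mm/hr; total ≈ 7 mm

Column moisture flux per unit crosswind length is F = V × PW.
Inflow: F_in = 21.6 × 23.4 = 505.44 mm·m/s
Outflow: F_out = 22.3 × 17.3 = 385.79 mm·m/s
Steady-state rate R = (F_in − F_out)/L = (505.44 − 385.79) / 324000 m = 3.693e-04 mm/s.
R = 3.693e-04 × 3600 = 1.33 mm/hr.
Over 5.1 h: total = 1.33 × 5.1 = 6.783 ≈ 7 mm.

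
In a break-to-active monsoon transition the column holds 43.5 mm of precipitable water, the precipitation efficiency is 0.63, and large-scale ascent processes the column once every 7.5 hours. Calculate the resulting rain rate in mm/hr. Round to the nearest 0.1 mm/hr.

Each overturning extracts ε × PW = 0.63 × 43.5 = 27.405 mm.
Rate = ε·PW / τ = 27.405 / 7.5 h = 3.7 mm/hr.

R ≈ 3.7 mm/hr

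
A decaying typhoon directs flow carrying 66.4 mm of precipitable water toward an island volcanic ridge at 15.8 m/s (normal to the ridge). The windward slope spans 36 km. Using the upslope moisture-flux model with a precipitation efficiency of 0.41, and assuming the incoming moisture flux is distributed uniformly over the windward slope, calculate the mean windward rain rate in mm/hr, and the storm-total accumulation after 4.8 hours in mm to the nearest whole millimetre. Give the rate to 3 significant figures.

R ≈ 43.0 mm/hr; total ≈ 206 mm

Incoming column moisture flux per unit ridge length: F = V × PW = 15.8 × 66.4 = 1049.12 mm·m/s.
Spread over the 36 km slope with efficiency ε = 0.41: R = ε·F/W = 0.41 × 1049.12 / 36000 m = 1.195e-02 mm/s.
R = 1.195e-02 × 3600 = 43.0 mm/hr.
Over 4.8 h: total = 43.0 × 4.8 = 206.4 ≈ 206 mm.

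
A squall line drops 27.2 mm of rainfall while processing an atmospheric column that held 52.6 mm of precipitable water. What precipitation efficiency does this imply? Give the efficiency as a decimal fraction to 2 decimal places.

ε ≈ 0.52

ε = rainfall / PW = 27.2 / 52.6 = 0.52.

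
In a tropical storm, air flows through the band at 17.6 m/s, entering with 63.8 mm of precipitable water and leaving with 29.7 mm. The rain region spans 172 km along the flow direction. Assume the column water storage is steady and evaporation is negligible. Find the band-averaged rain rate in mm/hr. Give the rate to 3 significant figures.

Column moisture flux per unit crosswind length is F = V × PW.
Inflow: F_in = 17.6 × 63.8 = 1122.88 mm·m/s
Outflow: F_out = 17.6 × 29.7 = 522.72 mm·m/s
Steady-state rate R = (F_in − F_out)/L = (1122.88 − 522.72) / 172000 m = 3.489e-03 mm/s.
R = 3.489e-03 × 3600 = 12.6 mm/hr.

R ≈ 12.6 mm/hr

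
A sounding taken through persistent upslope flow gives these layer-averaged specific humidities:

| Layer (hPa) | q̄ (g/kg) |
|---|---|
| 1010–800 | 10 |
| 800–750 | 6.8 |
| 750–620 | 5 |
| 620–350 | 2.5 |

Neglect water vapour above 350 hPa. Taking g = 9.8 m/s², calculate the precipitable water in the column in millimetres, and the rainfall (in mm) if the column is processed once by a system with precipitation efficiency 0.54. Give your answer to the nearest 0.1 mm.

Precipitable water is the column-integrated vapour mass per unit area: PW = (1/g) Σ q̄ Δp, with q in kg/kg and Δp in Pa (1 kg/m² of water = 1 mm).
Layer 1010–800 hPa: Δp = 210 hPa = 21000 Pa, q̄ = 0.01 kg/kg → 0.01 × 21000 / 9.8 = 21.43 mm
Layer 800–750 hPa: Δp = 50 hPa = 5000 Pa, q̄ = 0.0068 kg/kg → 0.0068 × 5000 / 9.8 = 3.47 mm
Layer 750–620 hPa: Δp = 130 hPa = 13000 Pa, q̄ = 0.005 kg/kg → 0.005 × 13000 / 9.8 = 6.63 mm
Layer 620–350 hPa: Δp = 270 hPa = 27000 Pa, q̄ = 0.0025 kg/kg → 0.0025 × 27000 / 9.8 = 6.89 mm
PW = 21.43 + 3.47 + 6.63 + 6.89 = 38.42 ≈ 38.4 mm.
Rainfall = ε × PW = 0.54 × 38.4 = 20.7 mm.

PW ≈ 38.4 mm; rainfall ≈ 20.7 mm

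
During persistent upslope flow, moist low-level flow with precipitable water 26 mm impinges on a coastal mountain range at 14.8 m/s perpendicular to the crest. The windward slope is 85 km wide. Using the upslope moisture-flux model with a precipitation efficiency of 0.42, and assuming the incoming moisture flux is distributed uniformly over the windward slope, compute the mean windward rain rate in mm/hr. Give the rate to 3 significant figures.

R ≈ 6.84 mm/hr

Incoming column moisture flux per unit ridge length: F = V × PW = 14.8 × 26 = 384.8 mm·m/s.
Spread over the 85 km slope with efficiency ε = 0.42: R = ε·F/W = 0.42 × 384.8 / 85000 m = 1.901e-03 mm/s.
R = 1.901e-03 × 3600 = 6.84 mm/hr.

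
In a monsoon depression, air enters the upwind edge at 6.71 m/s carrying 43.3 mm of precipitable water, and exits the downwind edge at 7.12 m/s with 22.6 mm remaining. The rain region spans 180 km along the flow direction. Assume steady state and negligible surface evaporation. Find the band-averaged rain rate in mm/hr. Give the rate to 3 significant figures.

R ≈ 2.59 mm/hr

Column moisture flux per unit crosswind length is F = V × PW.
Inflow: F_in = 6.71 × 43.3 = 290.543 mm·m/s
Outflow: F_out = 7.12 × 22.6 = 160.912 mm·m/s
Steady-state rate R = (F_in − F_out)/L = (290.543 − 160.912) / 180000 m = 7.202e-04 mm/s.
R = 7.202e-04 × 3600 = 2.59 mm/hr.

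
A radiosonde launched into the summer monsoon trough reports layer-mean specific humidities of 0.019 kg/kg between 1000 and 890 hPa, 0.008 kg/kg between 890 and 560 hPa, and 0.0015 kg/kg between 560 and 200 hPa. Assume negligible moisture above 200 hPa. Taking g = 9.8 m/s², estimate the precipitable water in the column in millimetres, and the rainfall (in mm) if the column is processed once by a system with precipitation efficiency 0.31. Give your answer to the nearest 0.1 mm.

Precipitable water is the column-integrated vapour mass per unit area: PW = (1/g) Σ q̄ Δp, with q in kg/kg and Δp in Pa (1 kg/m² of water = 1 mm).
Layer 1000–890 hPa: Δp = 110 hPa = 11000 Pa, q̄ = 0.019 kg/kg → 0.019 × 11000 / 9.8 = 21.33 mm
Layer 890–560 hPa: Δp = 330 hPa = 33000 Pa, q̄ = 0.008 kg/kg → 0.008 × 33000 / 9.8 = 26.94 mm
Layer 560–200 hPa: Δp = 360 hPa = 36000 Pa, q̄ = 0.0015 kg/kg → 0.0015 × 36000 / 9.8 = 5.51 mm
PW = 21.33 + 26.94 + 5.51 = 53.78 ≈ 53.8 mm.
Rainfall = ε × PW = 0.31 × 53.8 = 16.7 mm.

PW ≈ 53.8 mm; rainfall ≈ 16.7 mm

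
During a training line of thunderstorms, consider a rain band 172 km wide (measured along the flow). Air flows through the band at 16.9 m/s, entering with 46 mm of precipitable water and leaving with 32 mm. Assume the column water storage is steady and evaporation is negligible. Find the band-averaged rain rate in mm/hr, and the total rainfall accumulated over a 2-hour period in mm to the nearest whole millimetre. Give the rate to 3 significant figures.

R ≈ 4.95 mm/hr; total ≈ 10 mm

Column moisture flux per unit crosswind length is F = V × PW.
Inflow: F_in = 16.9 × 46 = 777.4 mm·m/s
Outflow: F_out = 16.9 × 32 = 540.8 mm·m/s
Steady-state rate R = (F_in − F_out)/L = (777.4 − 540.8) / 172000 m = 1.376e-03 mm/s.
R = 1.376e-03 × 3600 = 4.95 mm/hr.
Over 2 h: total = 4.95 × 2 = 9.9 ≈ 10 mm.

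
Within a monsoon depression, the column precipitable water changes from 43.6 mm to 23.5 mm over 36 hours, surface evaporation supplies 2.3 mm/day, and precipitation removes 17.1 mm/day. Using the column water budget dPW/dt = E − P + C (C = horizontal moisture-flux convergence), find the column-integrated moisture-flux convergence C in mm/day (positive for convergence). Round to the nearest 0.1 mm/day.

dPW/dt = (23.5 − 43.6) mm / (36/24 day) = -13.400 mm/day.
C = dPW/dt − E + P = (-13.400) − 2.3 + 17.1 = 1.4 mm/day.

C ≈ 1.4 mm/day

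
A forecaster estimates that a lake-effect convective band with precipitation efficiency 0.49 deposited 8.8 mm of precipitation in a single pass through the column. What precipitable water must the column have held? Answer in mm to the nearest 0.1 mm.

PW ≈ 18.0 mm

PW = precipitation / ε = 8.8 / 0.49 = 18.0 mm.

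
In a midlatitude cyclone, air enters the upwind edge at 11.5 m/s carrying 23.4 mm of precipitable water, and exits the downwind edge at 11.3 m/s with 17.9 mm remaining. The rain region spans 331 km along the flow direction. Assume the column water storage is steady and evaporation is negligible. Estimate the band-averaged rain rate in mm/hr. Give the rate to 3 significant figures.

Column moisture flux per unit crosswind length is F = V × PW.
Inflow: F_in = 11.5 × 23.4 = 269.1 mm·m/s
Outflow: F_out = 11.3 × 17.9 = 202.27 mm·m/s
Steady-state rate R = (F_in − F_out)/L = (269.1 − 202.27) / 331000 m = 2.019e-04 mm/s.
R = 2.019e-04 × 3600 = 0.727 mm/hr.

R ≈ 0.727 mm/hr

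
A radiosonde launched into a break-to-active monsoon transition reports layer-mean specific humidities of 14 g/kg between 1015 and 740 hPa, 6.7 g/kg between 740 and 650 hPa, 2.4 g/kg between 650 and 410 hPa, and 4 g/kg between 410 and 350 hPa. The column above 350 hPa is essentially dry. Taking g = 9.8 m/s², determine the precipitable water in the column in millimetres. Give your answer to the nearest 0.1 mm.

PW ≈ 53.8 mm

Precipitable water is the column-integrated vapour mass per unit area: PW = (1/g) Σ q̄ Δp, with q in kg/kg and Δp in Pa (1 kg/m² of water = 1 mm).
Layer 1015–740 hPa: Δp = 275 hPa = 27500 Pa, q̄ = 0.014 kg/kg → 0.014 × 27500 / 9.8 = 39.29 mm
Layer 740–650 hPa: Δp = 90 hPa = 9000 Pa, q̄ = 0.0067 kg/kg → 0.0067 × 9000 / 9.8 = 6.15 mm
Layer 650–410 hPa: Δp = 240 hPa = 24000 Pa, q̄ = 0.0024 kg/kg → 0.0024 × 24000 / 9.8 = 5.88 mm
Layer 410–350 hPa: Δp = 60 hPa = 6000 Pa, q̄ = 0.004 kg/kg → 0.004 × 6000 / 9.8 = 2.45 mm
PW = 39.29 + 6.15 + 5.88 + 2.45 = 53.77 ≈ 53.8 mm.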